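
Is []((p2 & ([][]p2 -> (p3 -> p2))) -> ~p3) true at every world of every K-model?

Tableau for the negation ~[]((p2 & ([][]p2 -> (p3 -> p2))) -> ~p3):
1. ~[]((p2 & ([][]p2 -> (p3 -> p2))) -> ~p3), 0
2. ~((p2 & ([][]p2 -> (p3 -> p2))) -> ~p3), 1   [~[]-rule on 1: fresh world 1, 0R1]
3. p2 & ([][]p2 -> (p3 -> p2)), 1   [~->-rule on 2]
4. p3, 1   [~->-rule on 2]
5. p2, 1   [&-rule on 3]
6. [][]p2 -> (p3 -> p2), 1   [&-rule on 3]
7. p3 -> p2, 1   [->-rule on 6 (branches; this branch)]
Accessibility: 0R1
The negation has an open branch (countermodel exists).

Invalid (countermodel exists)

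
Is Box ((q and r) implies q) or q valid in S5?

Yes, valid

Tableau for the negation not (Box ((q and r) implies q) or q):
1. not (Box ((q and r) implies q) or q), 0
2. not Box ((q and r) implies q), 0
3. not q, 0
4. not ((q and r) implies q), 1
5. q and r, 1
6. not q, 1
7. q, 1
8. r, 1
Accessibility: 0R0, 0R1, 1R0, 1R1
Branch closes: q and not q both at 1.
All branches of the negation close; one closing branch shown above.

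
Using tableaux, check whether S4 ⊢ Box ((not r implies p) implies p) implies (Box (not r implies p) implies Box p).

Tableau for the negation not (Box ((not r implies p) implies p) implies (Box (not r implies p) implies Box p)):
1. not (Box ((not r implies p) implies p) implies (Box (not r implies p) implies Box p)), w0
2. Box ((not r implies p) implies p), w0
3. not (Box (not r implies p) implies Box p), w0
4. Box (not r implies p), w0
5. not Box p, w0
6. (not r implies p) implies p, w0
7. not r implies p, w0
8. p, w0
9. not p, w1
10. (not r implies p) implies p, w1
11. not r implies p, w1
12. not (not r implies p), w1
13. not r, w1
14. p, w1
Accessibility: w0Rw0, w0Rw1, w1Rw1
Branch closes: p and not p both at w1.
All branches of the negation close; one closing branch shown above.

Valid in S4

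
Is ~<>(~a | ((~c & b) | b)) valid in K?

Tableau for the negation <>(~a | ((~c & b) | b)):
1. <>(~a | ((~c & b) | b)), u
2. ~a | ((~c & b) | b), v
3. (~c & b) | b, v
4. b, v
Accessibility: uRv
The negation has an open branch (countermodel exists).

No, not valid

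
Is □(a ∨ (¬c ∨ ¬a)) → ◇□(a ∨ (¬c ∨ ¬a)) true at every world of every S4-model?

Tableau for the negation ¬(□(a ∨ (¬c ∨ ¬a)) → ◇□(a ∨ (¬c ∨ ¬a))):
1. ¬(□(a ∨ (¬c ∨ ¬a)) → ◇□(a ∨ (¬c ∨ ¬a))), 0
2. □(a ∨ (¬c ∨ ¬a)), 0
3. ¬◇□(a ∨ (¬c ∨ ¬a)), 0
4. a ∨ (¬c ∨ ¬a), 0
5. ¬□(a ∨ (¬c ∨ ¬a)), 0
6. ¬c ∨ ¬a, 0
7. ¬a, 0
8. ¬(a ∨ (¬c ∨ ¬a)), 1
9. ¬a, 1
10. ¬(¬c ∨ ¬a), 1
11. c, 1
12. a, 1
Accessibility: 0R0, 0R1, 1R1
Branch closes: a and ¬a both at 1.
All branches of the negation close; one closing branch shown above.

Valid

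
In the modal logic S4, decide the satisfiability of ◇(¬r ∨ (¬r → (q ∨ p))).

1. ◇(¬r ∨ (¬r → (q ∨ p))), w0
2. ¬r ∨ (¬r → (q ∨ p)), w1
3. ¬r → (q ∨ p), w1
4. q ∨ p, w1
5. p, w1
Accessibility: w0Rw0, w0Rw1, w1Rw1

Satisfiable (open branch found)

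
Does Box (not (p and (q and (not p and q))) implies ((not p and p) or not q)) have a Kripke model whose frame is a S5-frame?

1. Box (not (p and (q and (not p and q))) implies ((not p and p) or not q)), u
2. not (p and (q and (not p and q))) implies ((not p and p) or not q), u
3. (not p and p) or not q, u
4. not q, u
Accessibility: uRu

Satisfiable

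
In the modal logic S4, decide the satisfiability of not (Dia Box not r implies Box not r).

1. not (Dia Box not r implies Box not r), u
2. Dia Box not r, u
3. not Box not r, u
4. Box not r, v
5. not r, v
6. r, w
Accessibility: uRu, uRv, uRw, vRv, wRw

Yes, satisfiable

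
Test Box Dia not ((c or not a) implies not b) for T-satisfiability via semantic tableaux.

1. Box Dia not ((c or not a) implies not b), u
2. Dia not ((c or not a) implies not b), u
3. not ((c or not a) implies not b), v
4. c or not a, v
5. b, v
6. Dia not ((c or not a) implies not b), v
7. not a, v
8. not ((c or not a) implies not b), w
9. c or not a, w
10. b, w
11. not a, w
Accessibility: uRu, uRv, vRv, vRw, wRw

Satisfiable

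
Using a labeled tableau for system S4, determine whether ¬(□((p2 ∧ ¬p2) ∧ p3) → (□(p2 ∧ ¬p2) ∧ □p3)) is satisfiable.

Unsatisfiable (every branch closes)

1. ¬(□((p2 ∧ ¬p2) ∧ p3) → (□(p2 ∧ ¬p2) ∧ □p3)), u
2. □((p2 ∧ ¬p2) ∧ p3), u
3. ¬(□(p2 ∧ ¬p2) ∧ □p3), u
4. (p2 ∧ ¬p2) ∧ p3, u
5. p2 ∧ ¬p2, u
6. p3, u
7. p2, u
8. ¬p2, u
Accessibility: uRu
Branch closes: p2 and ¬p2 both at u.
Every branch closes; the branch above is one of them.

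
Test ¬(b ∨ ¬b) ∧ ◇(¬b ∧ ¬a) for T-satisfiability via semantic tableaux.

No, unsatisfiable

1. ¬(b ∨ ¬b) ∧ ◇(¬b ∧ ¬a), u
2. ¬(b ∨ ¬b), u
3. ◇(¬b ∧ ¬a), u
4. ¬b, u
5. b, u
Accessibility: uRu
Branch closes: b and ¬b both at u.
(One branch shown.) All branches close.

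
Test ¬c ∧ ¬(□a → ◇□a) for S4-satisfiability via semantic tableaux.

Unsatisfiable (every branch closes)

1. ¬c ∧ ¬(□a → ◇□a), 0
2. ¬c, 0
3. ¬(□a → ◇□a), 0
4. □a, 0
5. ¬◇□a, 0
6. a, 0
7. ¬□a, 0
8. ¬a, 1
9. a, 1
Accessibility: 0R0, 0R1, 1R1
Branch closes: a and ¬a both at 1.
(One branch shown.) All branches close.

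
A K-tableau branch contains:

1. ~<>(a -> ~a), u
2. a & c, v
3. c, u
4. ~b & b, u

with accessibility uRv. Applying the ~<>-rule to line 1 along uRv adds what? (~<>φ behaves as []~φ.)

~(a -> ~a), v

~<>φ behaves as []~φ: propagate the negated body to each accessible world.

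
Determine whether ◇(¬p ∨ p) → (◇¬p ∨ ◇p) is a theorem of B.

Valid in B

Tableau for the negation ¬(◇(¬p ∨ p) → (◇¬p ∨ ◇p)):
1. ¬(◇(¬p ∨ p) → (◇¬p ∨ ◇p)), w0
2. ◇(¬p ∨ p), w0
3. ¬(◇¬p ∨ ◇p), w0
4. ¬◇¬p, w0
5. ¬◇p, w0
6. p, w0
7. ¬p, w0
Accessibility: w0Rw0
Branch closes: p and ¬p both at w0.
Every branch of the negation's tableau closes; the branch above is one of them.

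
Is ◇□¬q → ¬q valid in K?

Tableau for the negation ¬(◇□¬q → ¬q):
1. ¬(◇□¬q → ¬q), 0
2. ◇□¬q, 0   [¬→-rule on 1]
3. q, 0   [¬→-rule on 1]
4. □¬q, 1   [◇-rule on 2: fresh world 1, 0R1]
Accessibility: 0R1
The negation has an open branch (countermodel exists).

No, not valid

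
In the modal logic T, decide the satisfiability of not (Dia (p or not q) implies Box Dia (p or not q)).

1. not (Dia (p or not q) implies Box Dia (p or not q)), w0
2. Dia (p or not q), w0   [neg-implies-rule on 1]
3. not Box Dia (p or not q), w0   [neg-implies-rule on 1]
4. p or not q, w1   [Dia-rule on 2: fresh world w1, w0Rw1]
5. not q, w1   [or-rule on 4 (branches; this branch)]
6. not Dia (p or not q), w2   [neg-Box-rule on 3: fresh world w2, w0Rw2]
7. not (p or not q), w2   [neg-Dia-rule on 6 via w2Rw2]
8. not p, w2   [neg-or-rule on 7]
9. q, w2   [neg-or-rule on 7]
Accessibility: w0Rw0, w0Rw1, w0Rw2, w1Rw1, w2Rw2

Satisfiable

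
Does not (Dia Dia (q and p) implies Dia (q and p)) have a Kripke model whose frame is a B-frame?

Satisfiable (open branch found)

1. not (Dia Dia (q and p) implies Dia (q and p)), 0
2. Dia Dia (q and p), 0   [neg-implies-rule on 1]
3. not Dia (q and p), 0   [neg-implies-rule on 1]
4. not (q and p), 0   [neg-Dia-rule on 3 via 0R0]
5. not p, 0   [neg-and-rule on 4 (branches; this branch)]
6. Dia (q and p), 1   [Dia-rule on 2: fresh world 1, 0R1]
7. not (q and p), 1   [neg-Dia-rule on 3 via 0R1]
8. not p, 1   [neg-and-rule on 7 (branches; this branch)]
9. q and p, 2   [Dia-rule on 6: fresh world 2, 1R2]
10. q, 2   [and-rule on 9]
11. p, 2   [and-rule on 9]
Accessibility: 0R0, 0R1, 1R0, 1R1, 1R2, 2R1, 2R2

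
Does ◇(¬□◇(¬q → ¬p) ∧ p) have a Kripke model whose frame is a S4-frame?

Yes, satisfiable

1. ◇(¬□◇(¬q → ¬p) ∧ p), u
2. ¬□◇(¬q → ¬p) ∧ p, v
3. ¬□◇(¬q → ¬p), v
4. p, v
5. ¬◇(¬q → ¬p), w
6. ¬(¬q → ¬p), w
7. ¬q, w
8. p, w
Accessibility: uRu, uRv, uRw, vRv, vRw, wRw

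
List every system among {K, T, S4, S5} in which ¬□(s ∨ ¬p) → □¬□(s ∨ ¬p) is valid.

S5-tableau for the negation ¬(¬□(s ∨ ¬p) → □¬□(s ∨ ¬p)):
1. ¬(¬□(s ∨ ¬p) → □¬□(s ∨ ¬p)), w0
2. ¬□(s ∨ ¬p), w0   [¬→-rule on 1]
3. ¬□¬□(s ∨ ¬p), w0   [¬→-rule on 1]
4. ¬(s ∨ ¬p), w1   [¬□-rule on 2: fresh world w1, w0Rw1]
5. ¬s, w1   [¬∨-rule on 4]
6. p, w1   [¬∨-rule on 4]
7. □(s ∨ ¬p), w2   [¬□-rule on 3: fresh world w2, w0Rw2]
8. s ∨ ¬p, w0   [□-rule on 7 via w2Rw0]
9. s ∨ ¬p, w1   [□-rule on 7 via w2Rw1]
10. s ∨ ¬p, w2   [□-rule on 7 via w2Rw2]
11. ¬p, w0   [∨-rule on 8 (branches; this branch)]
12. ¬p, w1   [∨-rule on 9 (branches; this branch)]
Accessibility: w0Rw0, w0Rw1, w0Rw2, w1Rw0, w1Rw1, w1Rw2, w2Rw0, w2Rw1, w2Rw2
Branch closes: p and ¬p both at w1.
Every branch closes (one shown): valid in S5.
S4-tableau for the negation ¬(¬□(s ∨ ¬p) → □¬□(s ∨ ¬p)):
1. ¬(¬□(s ∨ ¬p) → □¬□(s ∨ ¬p)), w0
2. ¬□(s ∨ ¬p), w0   [¬→-rule on 1]
3. ¬□¬□(s ∨ ¬p), w0   [¬→-rule on 1]
4. ¬(s ∨ ¬p), w1   [¬□-rule on 2: fresh world w1, w0Rw1]
5. ¬s, w1   [¬∨-rule on 4]
6. p, w1   [¬∨-rule on 4]
7. □(s ∨ ¬p), w2   [¬□-rule on 3: fresh world w2, w0Rw2]
8. s ∨ ¬p, w2   [□-rule on 7 via w2Rw2]
9. ¬p, w2   [∨-rule on 8 (branches; this branch)]
Accessibility: w0Rw0, w0Rw1, w0Rw2, w1Rw1, w2Rw2
Complete open branch: countermodel on an S4-frame, so not valid in S4, nor in K, T (the same frame is also a K-frame and a T-frame).

S5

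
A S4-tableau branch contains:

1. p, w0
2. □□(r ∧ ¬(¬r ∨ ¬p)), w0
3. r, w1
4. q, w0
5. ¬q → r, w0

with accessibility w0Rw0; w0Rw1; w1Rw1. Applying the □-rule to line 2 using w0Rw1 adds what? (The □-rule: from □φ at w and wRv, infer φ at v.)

□(r ∧ ¬(¬r ∨ ¬p)), w1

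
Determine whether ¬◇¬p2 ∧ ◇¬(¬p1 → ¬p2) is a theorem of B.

Invalid (countermodel exists)

Tableau for the negation ¬(¬◇¬p2 ∧ ◇¬(¬p1 → ¬p2)):
1. ¬(¬◇¬p2 ∧ ◇¬(¬p1 → ¬p2)), u
2. ¬◇¬(¬p1 → ¬p2), u
3. ¬p1 → ¬p2, u
4. ¬p2, u
Accessibility: uRu
The negation has an open branch (countermodel exists).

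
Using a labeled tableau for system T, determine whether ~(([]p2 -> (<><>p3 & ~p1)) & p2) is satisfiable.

1. ~(([]p2 -> (<><>p3 & ~p1)) & p2), w0
2. ~p2, w0   [~&-rule on 1 (branches; this branch)]
Accessibility: w0Rw0

Satisfiable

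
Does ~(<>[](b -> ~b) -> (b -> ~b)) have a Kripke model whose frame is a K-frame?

1. ~(<>[](b -> ~b) -> (b -> ~b)), u
2. <>[](b -> ~b), u
3. ~(b -> ~b), u
4. b, u
5. [](b -> ~b), v
Accessibility: uRv

Satisfiable (open branch found)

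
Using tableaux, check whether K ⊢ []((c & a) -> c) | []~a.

Tableau for the negation ~([]((c & a) -> c) | []~a):
1. ~([]((c & a) -> c) | []~a), u
2. ~[]((c & a) -> c), u
3. ~[]~a, u
4. ~((c & a) -> c), v
5. c & a, v
6. ~c, v
7. c, v
8. a, v
Accessibility: uRv
Branch closes: c and ~c both at v.
All branches of the negation close; one closing branch shown above.

Valid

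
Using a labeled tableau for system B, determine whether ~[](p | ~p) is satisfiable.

1. ~[](p | ~p), w0
2. ~(p | ~p), w1
3. ~p, w1
4. p, w1
Accessibility: w0Rw0, w0Rw1, w1Rw0, w1Rw1
Branch closes: p and ~p both at w1.
All branches of the tableau close; one closing branch shown above.

Unsatisfiable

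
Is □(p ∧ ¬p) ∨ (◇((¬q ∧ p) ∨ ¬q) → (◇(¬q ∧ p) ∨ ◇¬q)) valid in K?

Tableau for the negation ¬(□(p ∧ ¬p) ∨ (◇((¬q ∧ p) ∨ ¬q) → (◇(¬q ∧ p) ∨ ◇¬q))):
1. ¬(□(p ∧ ¬p) ∨ (◇((¬q ∧ p) ∨ ¬q) → (◇(¬q ∧ p) ∨ ◇¬q))), w0
2. ¬□(p ∧ ¬p), w0
3. ¬(◇((¬q ∧ p) ∨ ¬q) → (◇(¬q ∧ p) ∨ ◇¬q)), w0
4. ◇((¬q ∧ p) ∨ ¬q), w0
5. ¬(◇(¬q ∧ p) ∨ ◇¬q), w0
6. ¬◇(¬q ∧ p), w0
7. ¬◇¬q, w0
8. ¬(p ∧ ¬p), w1
9. ¬(¬q ∧ p), w1
10. q, w1
11. p, w1
12. (¬q ∧ p) ∨ ¬q, w2
13. ¬(¬q ∧ p), w2
14. q, w2
15. ¬q ∧ p, w2
16. ¬q, w2
17. p, w2
Accessibility: w0Rw1, w0Rw2
Branch closes: q and ¬q both at w2.
Every branch of the negation's tableau closes; the branch above is one of them.

Valid in K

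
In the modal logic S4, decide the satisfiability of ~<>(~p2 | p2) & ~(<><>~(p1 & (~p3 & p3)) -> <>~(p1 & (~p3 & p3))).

1. ~<>(~p2 | p2) & ~(<><>~(p1 & (~p3 & p3)) -> <>~(p1 & (~p3 & p3))), u
2. ~<>(~p2 | p2), u   [&-rule on 1]
3. ~(<><>~(p1 & (~p3 & p3)) -> <>~(p1 & (~p3 & p3))), u   [&-rule on 1]
4. <><>~(p1 & (~p3 & p3)), u   [~->-rule on 3]
5. ~<>~(p1 & (~p3 & p3)), u   [~->-rule on 3]
6. ~(~p2 | p2), u   [~<>-rule on 2 via uRu]
7. p2, u   [~|-rule on 6]
8. ~p2, u   [~|-rule on 6]
Accessibility: uRu
Branch closes: p2 and ~p2 both at u.
(One branch shown.) All branches close.

Unsatisfiable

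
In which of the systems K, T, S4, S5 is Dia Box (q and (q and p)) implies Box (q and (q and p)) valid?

S5

S5-tableau for the negation not (Dia Box (q and (q and p)) implies Box (q and (q and p))):
1. not (Dia Box (q and (q and p)) implies Box (q and (q and p))), w0
2. Dia Box (q and (q and p)), w0
3. not Box (q and (q and p)), w0
4. Box (q and (q and p)), w1
5. q and (q and p), w0
6. q, w0
7. q and p, w0
8. p, w0
9. q and (q and p), w1
10. q, w1
11. q and p, w1
12. p, w1
13. not (q and (q and p)), w2
14. q and (q and p), w2
15. q, w2
16. q and p, w2
17. p, w2
18. not (q and p), w2
19. not p, w2
Accessibility: w0Rw0, w0Rw1, w0Rw2, w1Rw0, w1Rw1, w1Rw2, w2Rw0, w2Rw1, w2Rw2
Branch closes: p and not p both at w2.
Every branch closes (one shown): valid in S5.
S4-tableau for the negation not (Dia Box (q and (q and p)) implies Box (q and (q and p))):
1. not (Dia Box (q and (q and p)) implies Box (q and (q and p))), w0
2. Dia Box (q and (q and p)), w0
3. not Box (q and (q and p)), w0
4. Box (q and (q and p)), w1
5. q and (q and p), w1
6. q, w1
7. q and p, w1
8. p, w1
9. not (q and (q and p)), w2
10. not (q and p), w2
11. not p, w2
Accessibility: w0Rw0, w0Rw1, w0Rw2, w1Rw1, w2Rw2
Complete open branch: countermodel on an S4-frame, so not valid in S4, nor in K, T (the same frame is also a K-frame and a T-frame).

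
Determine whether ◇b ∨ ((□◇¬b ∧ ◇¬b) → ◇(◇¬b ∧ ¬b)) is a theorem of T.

Tableau for the negation ¬(◇b ∨ ((□◇¬b ∧ ◇¬b) → ◇(◇¬b ∧ ¬b))):
1. ¬(◇b ∨ ((□◇¬b ∧ ◇¬b) → ◇(◇¬b ∧ ¬b))), u
2. ¬◇b, u
3. ¬((□◇¬b ∧ ◇¬b) → ◇(◇¬b ∧ ¬b)), u
4. □◇¬b ∧ ◇¬b, u
5. ¬◇(◇¬b ∧ ¬b), u
6. □◇¬b, u
7. ◇¬b, u
8. ¬b, u
9. ¬(◇¬b ∧ ¬b), u
10. ¬◇¬b, u
11. b, u
Accessibility: uRu
Branch closes: b and ¬b both at u.
Every branch of the negation's tableau closes; the branch above is one of them.

Yes, valid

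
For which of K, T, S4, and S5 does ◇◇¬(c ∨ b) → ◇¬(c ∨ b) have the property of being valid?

T-tableau for the negation ¬(◇◇¬(c ∨ b) → ◇¬(c ∨ b)):
1. ¬(◇◇¬(c ∨ b) → ◇¬(c ∨ b)), w0
2. ◇◇¬(c ∨ b), w0
3. ¬◇¬(c ∨ b), w0
4. c ∨ b, w0
5. b, w0
6. ◇¬(c ∨ b), w1
7. c ∨ b, w1
8. b, w1
9. ¬(c ∨ b), w2
10. ¬c, w2
11. ¬b, w2
Accessibility: w0Rw0, w0Rw1, w1Rw1, w1Rw2, w2Rw2
Complete open branch: countermodel on a T-frame, so not valid in T, nor in K (the same frame is also a K-frame).
S4-tableau for the negation ¬(◇◇¬(c ∨ b) → ◇¬(c ∨ b)):
1. ¬(◇◇¬(c ∨ b) → ◇¬(c ∨ b)), w0
2. ◇◇¬(c ∨ b), w0
3. ¬◇¬(c ∨ b), w0
4. c ∨ b, w0
5. b, w0
6. ◇¬(c ∨ b), w1
7. c ∨ b, w1
8. b, w1
9. ¬(c ∨ b), w2
10. ¬c, w2
11. ¬b, w2
12. c ∨ b, w2
13. b, w2
Accessibility: w0Rw0, w0Rw1, w0Rw2, w1Rw1, w1Rw2, w2Rw2
Branch closes: b and ¬b both at w2.
Every branch closes (one shown): valid in S4, hence also in S5 (every theorem of S4 is a theorem of S5).

S4, S5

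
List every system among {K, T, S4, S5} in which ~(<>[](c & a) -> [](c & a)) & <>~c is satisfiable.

S5-tableau for the formula:
1. ~(<>[](c & a) -> [](c & a)) & <>~c, u
2. ~(<>[](c & a) -> [](c & a)), u
3. <>~c, u
4. <>[](c & a), u
5. ~[](c & a), u
6. ~c, v
7. [](c & a), w
8. c & a, u
9. c, u
10. a, u
11. c & a, v
12. c, v
13. a, v
Accessibility: uRu, uRv, uRw, vRu, vRv, vRw, wRu, wRv, wRw
Branch closes: c and ~c both at v.
Every branch closes (one shown): unsatisfiable in S5.
S4-tableau for the formula:
1. ~(<>[](c & a) -> [](c & a)) & <>~c, u
2. ~(<>[](c & a) -> [](c & a)), u
3. <>~c, u
4. <>[](c & a), u
5. ~[](c & a), u
6. ~c, v
7. [](c & a), w
8. c & a, w
9. c, w
10. a, w
11. ~(c & a), x
12. ~a, x
Accessibility: uRu, uRv, uRw, uRx, vRv, wRw, xRx
Complete open branch: satisfiable in S4, hence also in K, T (this S4-model is also a K-model and a T-model).

K, T, S4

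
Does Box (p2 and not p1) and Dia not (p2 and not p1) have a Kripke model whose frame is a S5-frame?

Unsatisfiable

1. Box (p2 and not p1) and Dia not (p2 and not p1), 0
2. Box (p2 and not p1), 0
3. Dia not (p2 and not p1), 0
4. p2 and not p1, 0
5. p2, 0
6. not p1, 0
7. not (p2 and not p1), 1
8. p2 and not p1, 1
9. p2, 1
10. not p1, 1
11. p1, 1
Accessibility: 0R0, 0R1, 1R0, 1R1
Branch closes: p1 and not p1 both at 1.
All branches of the tableau close; one closing branch shown above.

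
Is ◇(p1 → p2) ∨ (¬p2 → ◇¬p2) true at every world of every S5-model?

Valid in S5

Tableau for the negation ¬(◇(p1 → p2) ∨ (¬p2 → ◇¬p2)):
1. ¬(◇(p1 → p2) ∨ (¬p2 → ◇¬p2)), w0
2. ¬◇(p1 → p2), w0
3. ¬(¬p2 → ◇¬p2), w0
4. ¬p2, w0
5. ¬◇¬p2, w0
6. ¬(p1 → p2), w0
7. p1, w0
8. p2, w0
Accessibility: w0Rw0
Branch closes: p2 and ¬p2 both at w0.
All branches of the negation close; one closing branch shown above.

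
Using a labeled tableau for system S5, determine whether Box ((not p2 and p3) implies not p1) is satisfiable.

Yes, satisfiable

1. Box ((not p2 and p3) implies not p1), w0
2. (not p2 and p3) implies not p1, w0
3. not p1, w0
Accessibility: w0Rw0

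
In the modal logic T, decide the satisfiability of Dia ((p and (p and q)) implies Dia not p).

Yes, satisfiable

1. Dia ((p and (p and q)) implies Dia not p), 0
2. (p and (p and q)) implies Dia not p, 1
3. Dia not p, 1
4. not p, 2
Accessibility: 0R0, 0R1, 1R1, 1R2, 2R2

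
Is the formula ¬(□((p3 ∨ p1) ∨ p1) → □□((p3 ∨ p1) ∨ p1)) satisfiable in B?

1. ¬(□((p3 ∨ p1) ∨ p1) → □□((p3 ∨ p1) ∨ p1)), 0
2. □((p3 ∨ p1) ∨ p1), 0   [¬→-rule on 1]
3. ¬□□((p3 ∨ p1) ∨ p1), 0   [¬→-rule on 1]
4. (p3 ∨ p1) ∨ p1, 0   [□-rule on 2 via 0R0]
5. p1, 0   [∨-rule on 4 (branches; this branch)]
6. ¬□((p3 ∨ p1) ∨ p1), 1   [¬□-rule on 3: fresh world 1, 0R1]
7. (p3 ∨ p1) ∨ p1, 1   [□-rule on 2 via 0R1]
8. p1, 1   [∨-rule on 7 (branches; this branch)]
9. ¬((p3 ∨ p1) ∨ p1), 2   [¬□-rule on 6: fresh world 2, 1R2]
10. ¬(p3 ∨ p1), 2   [¬∨-rule on 9]
11. ¬p1, 2   [¬∨-rule on 9]
12. ¬p3, 2   [¬∨-rule on 10]
Accessibility: 0R0, 0R1, 1R0, 1R1, 1R2, 2R1, 2R2

Satisfiable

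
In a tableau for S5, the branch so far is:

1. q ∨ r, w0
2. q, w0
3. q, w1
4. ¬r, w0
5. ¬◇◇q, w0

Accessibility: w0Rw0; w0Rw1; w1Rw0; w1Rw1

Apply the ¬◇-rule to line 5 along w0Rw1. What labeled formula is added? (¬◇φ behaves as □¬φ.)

¬◇q, w1

¬◇φ behaves as □¬φ: propagate the negated body to each accessible world.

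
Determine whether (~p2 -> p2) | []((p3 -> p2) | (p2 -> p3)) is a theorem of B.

Tableau for the negation ~((~p2 -> p2) | []((p3 -> p2) | (p2 -> p3))):
1. ~((~p2 -> p2) | []((p3 -> p2) | (p2 -> p3))), w0
2. ~(~p2 -> p2), w0
3. ~[]((p3 -> p2) | (p2 -> p3)), w0
4. ~p2, w0
5. ~((p3 -> p2) | (p2 -> p3)), w1
6. ~(p3 -> p2), w1
7. ~(p2 -> p3), w1
8. p3, w1
9. ~p2, w1
10. p2, w1
11. ~p3, w1
Accessibility: w0Rw0, w0Rw1, w1Rw0, w1Rw1
Branch closes: p2 and ~p2 both at w1.
Every branch of the negation's tableau closes; the branch above is one of them.

Yes, valid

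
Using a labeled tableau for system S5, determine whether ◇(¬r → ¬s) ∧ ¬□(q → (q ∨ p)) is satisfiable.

Unsatisfiable (every branch closes)

1. ◇(¬r → ¬s) ∧ ¬□(q → (q ∨ p)), w0
2. ◇(¬r → ¬s), w0
3. ¬□(q → (q ∨ p)), w0
4. ¬r → ¬s, w1
5. ¬s, w1
6. ¬(q → (q ∨ p)), w2
7. q, w2
8. ¬(q ∨ p), w2
9. ¬q, w2
10. ¬p, w2
Accessibility: w0Rw0, w0Rw1, w0Rw2, w1Rw0, w1Rw1, w1Rw2, w2Rw0, w2Rw1, w2Rw2
Branch closes: q and ¬q both at w2.
(One branch shown.) All branches close.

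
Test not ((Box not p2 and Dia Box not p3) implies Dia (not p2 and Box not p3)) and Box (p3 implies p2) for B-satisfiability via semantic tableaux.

1. not ((Box not p2 and Dia Box not p3) implies Dia (not p2 and Box not p3)) and Box (p3 implies p2), w0
2. not ((Box not p2 and Dia Box not p3) implies Dia (not p2 and Box not p3)), w0
3. Box (p3 implies p2), w0
4. Box not p2 and Dia Box not p3, w0
5. not Dia (not p2 and Box not p3), w0
6. Box not p2, w0
7. Dia Box not p3, w0
8. p3 implies p2, w0
9. not (not p2 and Box not p3), w0
10. not p2, w0
11. not p3, w0
12. not Box not p3, w0
13. Box not p3, w1
14. p3 implies p2, w1
15. not (not p2 and Box not p3), w1
16. not p2, w1
17. not p3, w1
18. not Box not p3, w1
19. p3, w2
20. p3 implies p2, w2
21. not (not p2 and Box not p3), w2
22. not p2, w2
23. p2, w2
Accessibility: w0Rw0, w0Rw1, w0Rw2, w1Rw0, w1Rw1, w2Rw0, w2Rw2
Branch closes: p2 and not p2 both at w2.
Every branch closes; the branch above is one of them.

Unsatisfiable (every branch closes)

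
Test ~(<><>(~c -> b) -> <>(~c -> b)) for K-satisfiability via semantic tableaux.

1. ~(<><>(~c -> b) -> <>(~c -> b)), w0
2. <><>(~c -> b), w0   [~->-rule on 1]
3. ~<>(~c -> b), w0   [~->-rule on 1]
4. <>(~c -> b), w1   [<>-rule on 2: fresh world w1, w0Rw1]
5. ~(~c -> b), w1   [~<>-rule on 3 via w0Rw1]
6. ~c, w1   [~->-rule on 5]
7. ~b, w1   [~->-rule on 5]
8. ~c -> b, w2   [<>-rule on 4: fresh world w2, w1Rw2]
9. b, w2   [->-rule on 8 (branches; this branch)]
Accessibility: w0Rw1, w1Rw2

Satisfiable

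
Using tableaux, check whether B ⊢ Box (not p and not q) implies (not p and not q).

Tableau for the negation not (Box (not p and not q) implies (not p and not q)):
1. not (Box (not p and not q) implies (not p and not q)), w0
2. Box (not p and not q), w0   [neg-implies-rule on 1]
3. not (not p and not q), w0   [neg-implies-rule on 1]
4. not p and not q, w0   [Box-rule on 2 via w0Rw0]
5. not p, w0   [and-rule on 4]
6. not q, w0   [and-rule on 4]
7. q, w0   [neg-and-rule on 3 (branches; this branch)]
Accessibility: w0Rw0
Branch closes: q and not q both at w0.
Every branch of the negation's tableau closes; the branch above is one of them.

Valid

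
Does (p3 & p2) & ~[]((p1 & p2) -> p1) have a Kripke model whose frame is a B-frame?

No, unsatisfiable

1. (p3 & p2) & ~[]((p1 & p2) -> p1), w0
2. p3 & p2, w0
3. ~[]((p1 & p2) -> p1), w0
4. p3, w0
5. p2, w0
6. ~((p1 & p2) -> p1), w1
7. p1 & p2, w1
8. ~p1, w1
9. p1, w1
10. p2, w1
Accessibility: w0Rw0, w0Rw1, w1Rw0, w1Rw1
Branch closes: p1 and ~p1 both at w1.
All branches of the tableau close; one closing branch shown above.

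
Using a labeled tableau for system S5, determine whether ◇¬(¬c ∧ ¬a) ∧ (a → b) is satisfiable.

1. ◇¬(¬c ∧ ¬a) ∧ (a → b), w0
2. ◇¬(¬c ∧ ¬a), w0
3. a → b, w0
4. b, w0
5. ¬(¬c ∧ ¬a), w1
6. a, w1
Accessibility: w0Rw0, w0Rw1, w1Rw0, w1Rw1

Satisfiable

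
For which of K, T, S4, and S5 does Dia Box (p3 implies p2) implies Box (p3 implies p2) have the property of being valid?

S4-tableau for the negation not (Dia Box (p3 implies p2) implies Box (p3 implies p2)):
1. not (Dia Box (p3 implies p2) implies Box (p3 implies p2)), 0
2. Dia Box (p3 implies p2), 0
3. not Box (p3 implies p2), 0
4. Box (p3 implies p2), 1
5. p3 implies p2, 1
6. p2, 1
7. not (p3 implies p2), 2
8. p3, 2
9. not p2, 2
Accessibility: 0R0, 0R1, 0R2, 1R1, 2R2
Complete open branch: countermodel on an S4-frame, so not valid in S4, nor in K, T (the same frame is also a K-frame and a T-frame).
S5-tableau for the negation not (Dia Box (p3 implies p2) implies Box (p3 implies p2)):
1. not (Dia Box (p3 implies p2) implies Box (p3 implies p2)), 0
2. Dia Box (p3 implies p2), 0
3. not Box (p3 implies p2), 0
4. Box (p3 implies p2), 1
5. p3 implies p2, 0
6. p3 implies p2, 1
7. p2, 0
8. p2, 1
9. not (p3 implies p2), 2
10. p3, 2
11. not p2, 2
12. p3 implies p2, 2
13. p2, 2
Accessibility: 0R0, 0R1, 0R2, 1R0, 1R1, 1R2, 2R0, 2R1, 2R2
Branch closes: p2 and not p2 both at 2.
Every branch closes (one shown): valid in S5.

S5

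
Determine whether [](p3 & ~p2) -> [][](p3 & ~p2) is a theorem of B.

Tableau for the negation ~([](p3 & ~p2) -> [][](p3 & ~p2)):
1. ~([](p3 & ~p2) -> [][](p3 & ~p2)), u
2. [](p3 & ~p2), u
3. ~[][](p3 & ~p2), u
4. p3 & ~p2, u
5. p3, u
6. ~p2, u
7. ~[](p3 & ~p2), v
8. p3 & ~p2, v
9. p3, v
10. ~p2, v
11. ~(p3 & ~p2), w
12. p2, w
Accessibility: uRu, uRv, vRu, vRv, vRw, wRv, wRw
The negation has an open branch (countermodel exists).

No, not valid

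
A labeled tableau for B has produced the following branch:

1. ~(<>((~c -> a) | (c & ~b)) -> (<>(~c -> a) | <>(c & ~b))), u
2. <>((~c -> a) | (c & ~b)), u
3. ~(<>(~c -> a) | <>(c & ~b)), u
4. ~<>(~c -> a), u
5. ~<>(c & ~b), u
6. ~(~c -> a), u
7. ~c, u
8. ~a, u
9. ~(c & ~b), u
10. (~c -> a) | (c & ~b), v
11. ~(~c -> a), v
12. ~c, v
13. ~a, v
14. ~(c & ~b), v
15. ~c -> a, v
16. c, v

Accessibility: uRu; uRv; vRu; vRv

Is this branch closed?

Yes, closed

Both c and ~c appear at v.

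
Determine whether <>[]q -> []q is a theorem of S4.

Tableau for the negation ~(<>[]q -> []q):
1. ~(<>[]q -> []q), 0
2. <>[]q, 0   [~->-rule on 1]
3. ~[]q, 0   [~->-rule on 1]
4. []q, 1   [<>-rule on 2: fresh world 1, 0R1]
5. q, 1   [[]-rule on 4 via 1R1]
6. ~q, 2   [~[]-rule on 3: fresh world 2, 0R2]
Accessibility: 0R0, 0R1, 0R2, 1R1, 2R2
The negation has an open branch (countermodel exists).

Not valid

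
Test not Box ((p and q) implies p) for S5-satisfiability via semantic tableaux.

Unsatisfiable

1. not Box ((p and q) implies p), w0
2. not ((p and q) implies p), w1   [neg-Box-rule on 1: fresh world w1, w0Rw1]
3. p and q, w1   [neg-implies-rule on 2]
4. not p, w1   [neg-implies-rule on 2]
5. p, w1   [and-rule on 3]
6. q, w1   [and-rule on 3]
Accessibility: w0Rw0, w0Rw1, w1Rw0, w1Rw1
Branch closes: p and not p both at w1.
(One branch shown.) All branches close.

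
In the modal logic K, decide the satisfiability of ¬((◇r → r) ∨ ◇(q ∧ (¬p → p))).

Satisfiable (open branch found)

1. ¬((◇r → r) ∨ ◇(q ∧ (¬p → p))), u
2. ¬(◇r → r), u   [¬∨-rule on 1]
3. ¬◇(q ∧ (¬p → p)), u   [¬∨-rule on 1]
4. ◇r, u   [¬→-rule on 2]
5. ¬r, u   [¬→-rule on 2]
6. r, v   [◇-rule on 4: fresh world v, uRv]
7. ¬(q ∧ (¬p → p)), v   [¬◇-rule on 3 via uRv]
8. ¬(¬p → p), v   [¬∧-rule on 7 (branches; this branch)]
9. ¬p, v   [¬→-rule on 8]
Accessibility: uRv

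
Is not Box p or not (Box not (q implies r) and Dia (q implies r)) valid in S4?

Tableau for the negation not (not Box p or not (Box not (q implies r) and Dia (q implies r))):
1. not (not Box p or not (Box not (q implies r) and Dia (q implies r))), 0
2. Box p, 0   [neg-or-rule on 1]
3. Box not (q implies r) and Dia (q implies r), 0   [neg-or-rule on 1]
4. Box not (q implies r), 0   [and-rule on 3]
5. Dia (q implies r), 0   [and-rule on 3]
6. p, 0   [Box-rule on 2 via 0R0]
7. not (q implies r), 0   [Box-rule on 4 via 0R0]
8. q, 0   [neg-implies-rule on 7]
9. not r, 0   [neg-implies-rule on 7]
10. q implies r, 1   [Dia-rule on 5: fresh world 1, 0R1]
11. p, 1   [Box-rule on 2 via 0R1]
12. not (q implies r), 1   [Box-rule on 4 via 0R1]
13. q, 1   [neg-implies-rule on 12]
14. not r, 1   [neg-implies-rule on 12]
15. r, 1   [implies-rule on 10 (branches; this branch)]
Accessibility: 0R0, 0R1, 1R1
Branch closes: r and not r both at 1.
All branches of the negation close; one closing branch shown above.

Valid in S4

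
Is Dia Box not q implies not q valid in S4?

Tableau for the negation not (Dia Box not q implies not q):
1. not (Dia Box not q implies not q), 0
2. Dia Box not q, 0
3. q, 0
4. Box not q, 1
5. not q, 1
Accessibility: 0R0, 0R1, 1R1
The negation has an open branch (countermodel exists).

Not valid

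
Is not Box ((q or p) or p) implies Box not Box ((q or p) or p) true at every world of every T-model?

Tableau for the negation not (not Box ((q or p) or p) implies Box not Box ((q or p) or p)):
1. not (not Box ((q or p) or p) implies Box not Box ((q or p) or p)), u
2. not Box ((q or p) or p), u   [neg-implies-rule on 1]
3. not Box not Box ((q or p) or p), u   [neg-implies-rule on 1]
4. not ((q or p) or p), v   [neg-Box-rule on 2: fresh world v, uRv]
5. not (q or p), v   [neg-or-rule on 4]
6. not p, v   [neg-or-rule on 4]
7. not q, v   [neg-or-rule on 5]
8. Box ((q or p) or p), w   [neg-Box-rule on 3: fresh world w, uRw]
9. (q or p) or p, w   [Box-rule on 8 via wRw]
10. p, w   [or-rule on 9 (branches; this branch)]
Accessibility: uRu, uRv, uRw, vRv, wRw
The negation has an open branch (countermodel exists).

No, not valid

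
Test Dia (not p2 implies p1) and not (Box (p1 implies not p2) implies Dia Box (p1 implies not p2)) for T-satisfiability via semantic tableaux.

Unsatisfiable (every branch closes)

1. Dia (not p2 implies p1) and not (Box (p1 implies not p2) implies Dia Box (p1 implies not p2)), 0
2. Dia (not p2 implies p1), 0
3. not (Box (p1 implies not p2) implies Dia Box (p1 implies not p2)), 0
4. Box (p1 implies not p2), 0
5. not Dia Box (p1 implies not p2), 0
6. p1 implies not p2, 0
7. not Box (p1 implies not p2), 0
8. not p2, 0
9. not p2 implies p1, 1
10. p1 implies not p2, 1
11. not Box (p1 implies not p2), 1
12. p1, 1
13. not p2, 1
14. not (p1 implies not p2), 2
15. p1, 2
16. p2, 2
17. p1 implies not p2, 2
18. not Box (p1 implies not p2), 2
19. not p2, 2
Accessibility: 0R0, 0R1, 0R2, 1R1, 2R2
Branch closes: p2 and not p2 both at 2.
(One branch shown.) All branches close.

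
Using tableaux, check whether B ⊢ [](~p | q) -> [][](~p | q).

No, not valid

Tableau for the negation ~([](~p | q) -> [][](~p | q)):
1. ~([](~p | q) -> [][](~p | q)), u
2. [](~p | q), u
3. ~[][](~p | q), u
4. ~p | q, u
5. q, u
6. ~[](~p | q), v
7. ~p | q, v
8. q, v
9. ~(~p | q), w
10. p, w
11. ~q, w
Accessibility: uRu, uRv, vRu, vRv, vRw, wRv, wRw
The negation has an open branch (countermodel exists).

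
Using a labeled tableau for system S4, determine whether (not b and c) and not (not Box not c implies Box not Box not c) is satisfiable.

1. (not b and c) and not (not Box not c implies Box not Box not c), w0
2. not b and c, w0
3. not (not Box not c implies Box not Box not c), w0
4. not b, w0
5. c, w0
6. not Box not c, w0
7. not Box not Box not c, w0
8. c, w1
9. Box not c, w2
10. not c, w2
Accessibility: w0Rw0, w0Rw1, w0Rw2, w1Rw1, w2Rw2

Satisfiable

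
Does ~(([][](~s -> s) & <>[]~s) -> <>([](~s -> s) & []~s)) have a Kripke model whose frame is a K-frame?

1. ~(([][](~s -> s) & <>[]~s) -> <>([](~s -> s) & []~s)), w0
2. [][](~s -> s) & <>[]~s, w0   [~->-rule on 1]
3. ~<>([](~s -> s) & []~s), w0   [~->-rule on 1]
4. [][](~s -> s), w0   [&-rule on 2]
5. <>[]~s, w0   [&-rule on 2]
6. []~s, w1   [<>-rule on 5: fresh world w1, w0Rw1]
7. ~([](~s -> s) & []~s), w1   [~<>-rule on 3 via w0Rw1]
8. [](~s -> s), w1   [[]-rule on 4 via w0Rw1]
9. ~[](~s -> s), w1   [~&-rule on 7 (branches; this branch)]
10. ~(~s -> s), w2   [~[]-rule on 9: fresh world w2, w1Rw2]
11. ~s, w2   [~->-rule on 10]
12. ~s -> s, w2   [[]-rule on 8 via w1Rw2]
13. s, w2   [->-rule on 12 (branches; this branch)]
Accessibility: w0Rw1, w1Rw2
Branch closes: s and ~s both at w2.
(One branch shown.) All branches close.

Unsatisfiable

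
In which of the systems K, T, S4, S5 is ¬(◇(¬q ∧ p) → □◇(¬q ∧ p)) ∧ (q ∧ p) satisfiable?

S5-tableau for the formula:
1. ¬(◇(¬q ∧ p) → □◇(¬q ∧ p)) ∧ (q ∧ p), u
2. ¬(◇(¬q ∧ p) → □◇(¬q ∧ p)), u
3. q ∧ p, u
4. ◇(¬q ∧ p), u
5. ¬□◇(¬q ∧ p), u
6. q, u
7. p, u
8. ¬q ∧ p, v
9. ¬q, v
10. p, v
11. ¬◇(¬q ∧ p), w
12. ¬(¬q ∧ p), u
13. ¬(¬q ∧ p), v
14. ¬(¬q ∧ p), w
15. ¬p, v
Accessibility: uRu, uRv, uRw, vRu, vRv, vRw, wRu, wRv, wRw
Branch closes: p and ¬p both at v.
Every branch closes (one shown): unsatisfiable in S5.
S4-tableau for the formula:
1. ¬(◇(¬q ∧ p) → □◇(¬q ∧ p)) ∧ (q ∧ p), u
2. ¬(◇(¬q ∧ p) → □◇(¬q ∧ p)), u
3. q ∧ p, u
4. ◇(¬q ∧ p), u
5. ¬□◇(¬q ∧ p), u
6. q, u
7. p, u
8. ¬q ∧ p, v
9. ¬q, v
10. p, v
11. ¬◇(¬q ∧ p), w
12. ¬(¬q ∧ p), w
13. ¬p, w
Accessibility: uRu, uRv, uRw, vRv, wRw
Complete open branch: satisfiable in S4, hence also in K, T (this S4-model is also a K-model and a T-model).

K, T, S4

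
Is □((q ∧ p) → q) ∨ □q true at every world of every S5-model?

Yes, valid

Tableau for the negation ¬(□((q ∧ p) → q) ∨ □q):
1. ¬(□((q ∧ p) → q) ∨ □q), u
2. ¬□((q ∧ p) → q), u
3. ¬□q, u
4. ¬((q ∧ p) → q), v
5. q ∧ p, v
6. ¬q, v
7. q, v
8. p, v
Accessibility: uRu, uRv, vRu, vRv
Branch closes: q and ¬q both at v.
All branches of the negation close; one closing branch shown above.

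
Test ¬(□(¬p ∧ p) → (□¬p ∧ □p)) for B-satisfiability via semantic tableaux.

1. ¬(□(¬p ∧ p) → (□¬p ∧ □p)), w0
2. □(¬p ∧ p), w0
3. ¬(□¬p ∧ □p), w0
4. ¬p ∧ p, w0
5. ¬p, w0
6. p, w0
Accessibility: w0Rw0
Branch closes: p and ¬p both at w0.
All branches of the tableau close; one closing branch shown above.

Unsatisfiable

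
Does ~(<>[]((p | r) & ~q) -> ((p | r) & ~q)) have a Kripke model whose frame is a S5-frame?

Unsatisfiable (every branch closes)

1. ~(<>[]((p | r) & ~q) -> ((p | r) & ~q)), w0
2. <>[]((p | r) & ~q), w0
3. ~((p | r) & ~q), w0
4. ~(p | r), w0
5. ~p, w0
6. ~r, w0
7. []((p | r) & ~q), w1
8. (p | r) & ~q, w0
9. p | r, w0
10. ~q, w0
11. (p | r) & ~q, w1
12. p | r, w1
13. ~q, w1
14. r, w0
Accessibility: w0Rw0, w0Rw1, w1Rw0, w1Rw1
Branch closes: r and ~r both at w0.
(One branch shown.) All branches close.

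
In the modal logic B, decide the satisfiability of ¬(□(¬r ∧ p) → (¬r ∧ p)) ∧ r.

1. ¬(□(¬r ∧ p) → (¬r ∧ p)) ∧ r, 0
2. ¬(□(¬r ∧ p) → (¬r ∧ p)), 0
3. r, 0
4. □(¬r ∧ p), 0
5. ¬(¬r ∧ p), 0
6. ¬r ∧ p, 0
7. ¬r, 0
8. p, 0
Accessibility: 0R0
Branch closes: r and ¬r both at 0.
All branches of the tableau close; one closing branch shown above.

Unsatisfiable (every branch closes)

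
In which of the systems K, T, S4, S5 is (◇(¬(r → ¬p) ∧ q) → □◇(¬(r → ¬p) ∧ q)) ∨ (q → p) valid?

S5

S5-tableau for the negation ¬((◇(¬(r → ¬p) ∧ q) → □◇(¬(r → ¬p) ∧ q)) ∨ (q → p)):
1. ¬((◇(¬(r → ¬p) ∧ q) → □◇(¬(r → ¬p) ∧ q)) ∨ (q → p)), u
2. ¬(◇(¬(r → ¬p) ∧ q) → □◇(¬(r → ¬p) ∧ q)), u
3. ¬(q → p), u
4. ◇(¬(r → ¬p) ∧ q), u
5. ¬□◇(¬(r → ¬p) ∧ q), u
6. q, u
7. ¬p, u
8. ¬(r → ¬p) ∧ q, v
9. ¬(r → ¬p), v
10. q, v
11. r, v
12. p, v
13. ¬◇(¬(r → ¬p) ∧ q), w
14. ¬(¬(r → ¬p) ∧ q), u
15. ¬(¬(r → ¬p) ∧ q), v
16. ¬(¬(r → ¬p) ∧ q), w
17. r → ¬p, u
18. r → ¬p, v
19. ¬q, w
20. ¬p, v
Accessibility: uRu, uRv, uRw, vRu, vRv, vRw, wRu, wRv, wRw
Branch closes: p and ¬p both at v.
Every branch closes (one shown): valid in S5.
S4-tableau for the negation ¬((◇(¬(r → ¬p) ∧ q) → □◇(¬(r → ¬p) ∧ q)) ∨ (q → p)):
1. ¬((◇(¬(r → ¬p) ∧ q) → □◇(¬(r → ¬p) ∧ q)) ∨ (q → p)), u
2. ¬(◇(¬(r → ¬p) ∧ q) → □◇(¬(r → ¬p) ∧ q)), u
3. ¬(q → p), u
4. ◇(¬(r → ¬p) ∧ q), u
5. ¬□◇(¬(r → ¬p) ∧ q), u
6. q, u
7. ¬p, u
8. ¬(r → ¬p) ∧ q, v
9. ¬(r → ¬p), v
10. q, v
11. r, v
12. p, v
13. ¬◇(¬(r → ¬p) ∧ q), w
14. ¬(¬(r → ¬p) ∧ q), w
15. ¬q, w
Accessibility: uRu, uRv, uRw, vRv, wRw
Complete open branch: countermodel on an S4-frame, so not valid in S4, nor in K, T (the same frame is also a K-frame and a T-frame).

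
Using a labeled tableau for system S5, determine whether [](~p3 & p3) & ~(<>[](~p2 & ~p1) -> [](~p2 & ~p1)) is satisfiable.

1. [](~p3 & p3) & ~(<>[](~p2 & ~p1) -> [](~p2 & ~p1)), u
2. [](~p3 & p3), u
3. ~(<>[](~p2 & ~p1) -> [](~p2 & ~p1)), u
4. <>[](~p2 & ~p1), u
5. ~[](~p2 & ~p1), u
6. ~p3 & p3, u
7. ~p3, u
8. p3, u
Accessibility: uRu
Branch closes: p3 and ~p3 both at u.
Every branch closes; the branch above is one of them.

No, unsatisfiable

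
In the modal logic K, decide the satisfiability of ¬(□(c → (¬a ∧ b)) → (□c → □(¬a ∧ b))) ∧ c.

Unsatisfiable

1. ¬(□(c → (¬a ∧ b)) → (□c → □(¬a ∧ b))) ∧ c, w0
2. ¬(□(c → (¬a ∧ b)) → (□c → □(¬a ∧ b))), w0
3. c, w0
4. □(c → (¬a ∧ b)), w0
5. ¬(□c → □(¬a ∧ b)), w0
6. □c, w0
7. ¬□(¬a ∧ b), w0
8. ¬(¬a ∧ b), w1
9. c → (¬a ∧ b), w1
10. c, w1
11. ¬b, w1
12. ¬a ∧ b, w1
13. ¬a, w1
14. b, w1
Accessibility: w0Rw1
Branch closes: b and ¬b both at w1.
(One branch shown.) All branches close.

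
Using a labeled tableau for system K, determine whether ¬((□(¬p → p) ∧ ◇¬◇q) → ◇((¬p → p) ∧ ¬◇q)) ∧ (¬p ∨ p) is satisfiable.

Unsatisfiable

1. ¬((□(¬p → p) ∧ ◇¬◇q) → ◇((¬p → p) ∧ ¬◇q)) ∧ (¬p ∨ p), u
2. ¬((□(¬p → p) ∧ ◇¬◇q) → ◇((¬p → p) ∧ ¬◇q)), u   [∧-rule on 1]
3. ¬p ∨ p, u   [∧-rule on 1]
4. □(¬p → p) ∧ ◇¬◇q, u   [¬→-rule on 2]
5. ¬◇((¬p → p) ∧ ¬◇q), u   [¬→-rule on 2]
6. □(¬p → p), u   [∧-rule on 4]
7. ◇¬◇q, u   [∧-rule on 4]
8. p, u   [∨-rule on 3 (branches; this branch)]
9. ¬◇q, v   [◇-rule on 7: fresh world v, uRv]
10. ¬((¬p → p) ∧ ¬◇q), v   [¬◇-rule on 5 via uRv]
11. ¬p → p, v   [□-rule on 6 via uRv]
12. ◇q, v   [¬∧-rule on 10 (branches; this branch)]
13. p, v   [→-rule on 11 (branches; this branch)]
14. q, w   [◇-rule on 12: fresh world w, vRw]
15. ¬q, w   [¬◇-rule on 9 via vRw]
Accessibility: uRv, vRw
Branch closes: q and ¬q both at w.
All branches of the tableau close; one closing branch shown above.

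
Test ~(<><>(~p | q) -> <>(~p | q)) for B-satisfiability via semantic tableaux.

1. ~(<><>(~p | q) -> <>(~p | q)), 0
2. <><>(~p | q), 0   [~->-rule on 1]
3. ~<>(~p | q), 0   [~->-rule on 1]
4. ~(~p | q), 0   [~<>-rule on 3 via 0R0]
5. p, 0   [~|-rule on 4]
6. ~q, 0   [~|-rule on 4]
7. <>(~p | q), 1   [<>-rule on 2: fresh world 1, 0R1]
8. ~(~p | q), 1   [~<>-rule on 3 via 0R1]
9. p, 1   [~|-rule on 8]
10. ~q, 1   [~|-rule on 8]
11. ~p | q, 2   [<>-rule on 7: fresh world 2, 1R2]
12. q, 2   [|-rule on 11 (branches; this branch)]
Accessibility: 0R0, 0R1, 1R0, 1R1, 1R2, 2R1, 2R2

Satisfiable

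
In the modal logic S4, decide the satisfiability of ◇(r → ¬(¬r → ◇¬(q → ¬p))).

1. ◇(r → ¬(¬r → ◇¬(q → ¬p))), u
2. r → ¬(¬r → ◇¬(q → ¬p)), v
3. ¬(¬r → ◇¬(q → ¬p)), v
4. ¬r, v
5. ¬◇¬(q → ¬p), v
6. q → ¬p, v
7. ¬p, v
Accessibility: uRu, uRv, vRv

Satisfiable (open branch found)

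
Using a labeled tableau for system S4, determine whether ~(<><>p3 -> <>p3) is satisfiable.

Unsatisfiable

1. ~(<><>p3 -> <>p3), w0
2. <><>p3, w0
3. ~<>p3, w0
4. ~p3, w0
5. <>p3, w1
6. ~p3, w1
7. p3, w2
8. ~p3, w2
Accessibility: w0Rw0, w0Rw1, w0Rw2, w1Rw1, w1Rw2, w2Rw2
Branch closes: p3 and ~p3 both at w2.
Every branch closes; the branch above is one of them.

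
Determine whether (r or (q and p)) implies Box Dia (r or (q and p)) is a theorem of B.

Valid

Tableau for the negation not ((r or (q and p)) implies Box Dia (r or (q and p))):
1. not ((r or (q and p)) implies Box Dia (r or (q and p))), 0
2. r or (q and p), 0
3. not Box Dia (r or (q and p)), 0
4. q and p, 0
5. q, 0
6. p, 0
7. not Dia (r or (q and p)), 1
8. not (r or (q and p)), 0
9. not r, 0
10. not (q and p), 0
11. not (r or (q and p)), 1
12. not r, 1
13. not (q and p), 1
14. not p, 0
Accessibility: 0R0, 0R1, 1R0, 1R1
Branch closes: p and not p both at 0.
Every branch of the negation's tableau closes; the branch above is one of them.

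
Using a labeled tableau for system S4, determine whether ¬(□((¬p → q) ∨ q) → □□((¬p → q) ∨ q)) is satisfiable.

1. ¬(□((¬p → q) ∨ q) → □□((¬p → q) ∨ q)), w0
2. □((¬p → q) ∨ q), w0
3. ¬□□((¬p → q) ∨ q), w0
4. (¬p → q) ∨ q, w0
5. ¬p → q, w0
6. q, w0
7. ¬□((¬p → q) ∨ q), w1
8. (¬p → q) ∨ q, w1
9. ¬p → q, w1
10. q, w1
11. ¬((¬p → q) ∨ q), w2
12. ¬(¬p → q), w2
13. ¬q, w2
14. ¬p, w2
15. (¬p → q) ∨ q, w2
16. ¬p → q, w2
17. q, w2
Accessibility: w0Rw0, w0Rw1, w0Rw2, w1Rw1, w1Rw2, w2Rw2
Branch closes: q and ¬q both at w2.
(One branch shown.) All branches close.

Unsatisfiable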